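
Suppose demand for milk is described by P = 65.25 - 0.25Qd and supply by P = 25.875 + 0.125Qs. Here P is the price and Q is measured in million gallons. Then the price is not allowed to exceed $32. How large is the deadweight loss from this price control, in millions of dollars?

588

Rearranging demand gives Qd = 261 - 4P; rearranging supply gives Qs = 8P - 207. Setting quantity demanded equal to quantity supplied, 261 - 4P = 8P - 207, gives P* = 39 and Q* = 105.
The ceiling of 32 is below the equilibrium price 39, so it binds.
At P = 32: Qd = 261 - 4·32 = 133 and Qs = 8·32 - 207 = 49.
Quantity traded falls to 49. At Q = 49 the demand price is (261 - 49)/4 = 53 and the supply price is (207 + 49)/8 = 32.
Deadweight loss = ½ · (53 - 32) · (105 - 49) = ½ · 21 · 56 = 588.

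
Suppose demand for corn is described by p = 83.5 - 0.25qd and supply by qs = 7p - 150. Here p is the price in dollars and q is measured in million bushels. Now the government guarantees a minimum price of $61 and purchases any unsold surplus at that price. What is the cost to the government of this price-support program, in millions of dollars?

Rearranging demand gives qd = 334 - 4p. Equilibrium: 334 - 4p = 7p - 150, so 484 = 11p and p* = 44, q* = 158.
Since 61 > 44, the floor is binding.
At p = 61: qd = 334 - 4·61 = 90 and qs = 7·61 - 150 = 277.
Surplus = qs - qd = 187.
Government expenditure = surplus × support price = 187 × 61 = 11407.

11407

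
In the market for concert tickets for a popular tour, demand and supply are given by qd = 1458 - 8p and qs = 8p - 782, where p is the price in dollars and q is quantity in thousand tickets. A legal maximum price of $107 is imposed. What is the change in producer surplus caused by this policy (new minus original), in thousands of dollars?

Setting quantity demanded equal to quantity supplied, 1458 - 8p = 8p - 782, gives p* = 140 and q* = 338.
The ceiling of 107 is below the equilibrium price 140, so it binds.
At p = 107: qd = 1458 - 8·107 = 602 and qs = 8·107 - 782 = 74.
Producer surplus without the control is ½ · (140 - 97.75) · 338 = 7140.25.
With the ceiling, producers sell 74 units at 107, so PS = ½ · (107 - 97.75) · 74 = 342.25.
Change in producer surplus = 342.25 - 7140.25 = -6798.

-6798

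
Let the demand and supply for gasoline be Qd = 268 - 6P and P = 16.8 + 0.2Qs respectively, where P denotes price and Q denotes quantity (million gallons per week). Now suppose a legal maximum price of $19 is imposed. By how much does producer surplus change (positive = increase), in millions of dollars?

Rearranging supply gives Qs = 5P - 84. In a free market, 268 - 6P = 5P - 84 gives the equilibrium P* = 32, Q* = 76.
The ceiling of 19 is below the equilibrium price 32, so it binds.
At P = 19: Qd = 268 - 6·19 = 154 and Qs = 5·19 - 84 = 11.
Producer surplus without the control is ½ · (32 - 16.8) · 76 = 577.6.
With the ceiling, producers sell 11 units at 19, so PS = ½ · (19 - 16.8) · 11 = 12.1.
Change in producer surplus = 12.1 - 577.6 = -565.5.

-565.5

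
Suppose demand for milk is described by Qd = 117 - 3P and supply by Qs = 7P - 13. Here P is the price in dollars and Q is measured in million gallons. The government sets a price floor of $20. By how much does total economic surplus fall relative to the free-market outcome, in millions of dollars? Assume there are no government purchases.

105

Setting quantity demanded equal to quantity supplied, 117 - 3P = 7P - 13, gives P* = 13 and Q* = 78.
The floor of 20 is above the equilibrium price 13, so it binds.
At P = 20: Qd = 117 - 3·20 = 57 and Qs = 7·20 - 13 = 127.
Quantity traded falls to 57. At Q = 57 the demand price is (117 - 57)/3 = 20 and the supply price is (13 + 57)/7 = 10.
Deadweight loss = ½ · (20 - 10) · (78 - 57) = ½ · 10 · 21 = 105.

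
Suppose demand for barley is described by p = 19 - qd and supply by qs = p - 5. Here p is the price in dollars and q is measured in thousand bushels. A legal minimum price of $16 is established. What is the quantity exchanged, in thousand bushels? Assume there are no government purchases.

Rearranging demand gives qd = 19 - p. In a free market, 19 - p = p - 5 gives the equilibrium p* = 12, q* = 7.
Because the floor (16) lies above the market-clearing price, it is binding.
At p = 16: qd = 19 - 16 = 3 and qs = 16 - 5 = 11.
The quantity actually transacted is the short side, demand: 3.

3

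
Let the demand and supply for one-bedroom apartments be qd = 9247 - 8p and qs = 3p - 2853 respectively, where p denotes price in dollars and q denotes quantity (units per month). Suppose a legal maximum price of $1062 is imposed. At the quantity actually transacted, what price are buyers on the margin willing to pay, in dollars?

Equilibrium: 9247 - 8p = 3p - 2853, so 12100 = 11p and p* = 1100, q* = 447.
The ceiling of 1062 is below the equilibrium price 1100, so it binds.
At p = 1062: qd = 9247 - 8·1062 = 751 and qs = 3·1062 - 2853 = 333.
Only 333 units reach the market. On the demand curve, the marginal buyer's willingness to pay at q = 333 is (9247 - 333)/8 = 1114.25.

1114.25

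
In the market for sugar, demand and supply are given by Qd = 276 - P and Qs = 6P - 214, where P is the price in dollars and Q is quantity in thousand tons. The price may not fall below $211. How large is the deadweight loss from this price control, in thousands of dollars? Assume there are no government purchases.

11597.25

Equilibrium: 276 - P = 6P - 214, so 490 = 7P and P* = 70, Q* = 206.
Because the floor (211) lies above the market-clearing price, it is binding.
At P = 211: Qd = 276 - 211 = 65 and Qs = 6·211 - 214 = 1052.
Quantity traded falls to 65. At Q = 65 the demand price is 276 - 65 = 211 and the supply price is (214 + 65)/6 = 46.5.
Deadweight loss = ½ · (211 - 46.5) · (206 - 65) = ½ · 164.5 · 141 = 11597.25.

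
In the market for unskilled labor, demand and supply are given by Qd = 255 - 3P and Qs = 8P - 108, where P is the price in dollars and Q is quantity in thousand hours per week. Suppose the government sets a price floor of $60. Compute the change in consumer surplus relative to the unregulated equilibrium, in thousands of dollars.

Equilibrium: 255 - 3P = 8P - 108, so 363 = 11P and P* = 33, Q* = 156.
Because the floor (60) lies above the market-clearing price, it is binding.
At P = 60: Qd = 255 - 3·60 = 75 and Qs = 8·60 - 108 = 372.
Consumer surplus without the control is ½ · (85 - 33) · 156 = 4056.
With the floor, consumers buy 75 units at 60, so CS = ½ · (85 - 60) · 75 = 937.5.
Change in consumer surplus = 937.5 - 4056 = -3118.5.

-3118.5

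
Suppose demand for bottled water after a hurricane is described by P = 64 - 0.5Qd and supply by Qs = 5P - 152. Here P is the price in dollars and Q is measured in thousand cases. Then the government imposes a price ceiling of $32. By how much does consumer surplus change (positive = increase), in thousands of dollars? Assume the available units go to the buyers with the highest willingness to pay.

-336

Rearranging demand gives Qd = 128 - 2P. In a free market, 128 - 2P = 5P - 152 gives the equilibrium P* = 40, Q* = 48.
The ceiling of 32 is below the equilibrium price 40, so it binds.
At P = 32: Qd = 128 - 2·32 = 64 and Qs = 5·32 - 152 = 8.
Consumer surplus without the control is ½ · (64 - 40) · 48 = 576.
With the ceiling, 8 units are sold at 32 (assume they go to the highest-value buyers). The demand price at Q = 8 is 60, so CS = ½ · [(64 - 32) + (60 - 32)] · 8 = 240.
Change in consumer surplus = 240 - 576 = -336.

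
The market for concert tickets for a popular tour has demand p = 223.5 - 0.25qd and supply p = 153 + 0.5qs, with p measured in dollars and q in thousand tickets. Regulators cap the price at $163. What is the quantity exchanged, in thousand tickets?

20

Rearranging demand gives qd = 894 - 4p; rearranging supply gives qs = 2p - 306. Without the control the market clears where 894 - 4p = 2p - 306, i.e. p* = 200 and q* = 94.
The ceiling of 163 is below the equilibrium price 200, so it binds.
At p = 163: qd = 894 - 4·163 = 242 and qs = 2·163 - 306 = 20.
The quantity actually transacted is the short side, supply: 20.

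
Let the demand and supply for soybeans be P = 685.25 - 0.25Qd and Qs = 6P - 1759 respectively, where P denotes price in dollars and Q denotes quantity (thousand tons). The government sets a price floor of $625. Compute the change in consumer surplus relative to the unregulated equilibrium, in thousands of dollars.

Rearranging demand gives Qd = 2741 - 4P. Equilibrium: 2741 - 4P = 6P - 1759, so 4500 = 10P and P* = 450, Q* = 941.
Since 625 > 450, the floor is binding.
At P = 625: Qd = 2741 - 4·625 = 241 and Qs = 6·625 - 1759 = 1991.
Consumer surplus without the control is ½ · (685.25 - 450) · 941 = 110685.125.
With the floor, consumers buy 241 units at 625, so CS = ½ · (685.25 - 625) · 241 = 7260.125.
Change in consumer surplus = 7260.125 - 110685.125 = -103425.

-103425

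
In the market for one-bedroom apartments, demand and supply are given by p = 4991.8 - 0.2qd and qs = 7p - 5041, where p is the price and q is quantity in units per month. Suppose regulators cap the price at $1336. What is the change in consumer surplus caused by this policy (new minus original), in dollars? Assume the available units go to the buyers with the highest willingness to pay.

-1620986.4

Rearranging demand gives qd = 24959 - 5p. In a free market, 24959 - 5p = 7p - 5041 gives the equilibrium p* = 2500, q* = 12459.
Because the ceiling (1336) lies below the market-clearing price, it is binding.
At p = 1336: qd = 24959 - 5·1336 = 18279 and qs = 7·1336 - 5041 = 4311.
Consumer surplus without the control is ½ · (4991.8 - 2500) · 12459 = 15522668.1.
With the ceiling, 4311 units are sold at 1336 (assume they go to the highest-value buyers). The demand price at q = 4311 is 4129.6, so CS = ½ · [(4991.8 - 1336) + (4129.6 - 1336)] · 4311 = 13901681.7.
Change in consumer surplus = 13901681.7 - 15522668.1 = -1620986.4.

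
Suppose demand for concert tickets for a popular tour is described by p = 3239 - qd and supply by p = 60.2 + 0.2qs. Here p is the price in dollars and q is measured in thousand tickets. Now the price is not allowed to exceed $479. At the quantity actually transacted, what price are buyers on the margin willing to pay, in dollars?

Rearranging demand gives qd = 3239 - p; rearranging supply gives qs = 5p - 301. Without the control the market clears where 3239 - p = 5p - 301, i.e. p* = 590 and q* = 2649.
Because the ceiling (479) lies below the market-clearing price, it is binding.
At p = 479: qd = 3239 - 479 = 2760 and qs = 5·479 - 301 = 2094.
Only 2094 units reach the market. On the demand curve, the marginal buyer's willingness to pay at q = 2094 is (3239 - 2094) = 1145.

1145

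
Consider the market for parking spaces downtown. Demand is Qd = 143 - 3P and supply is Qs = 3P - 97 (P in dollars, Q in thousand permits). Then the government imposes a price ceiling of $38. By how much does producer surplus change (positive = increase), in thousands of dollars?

Setting quantity demanded equal to quantity supplied, 143 - 3P = 3P - 97, gives P* = 40 and Q* = 23.
Because the ceiling (38) lies below the market-clearing price, it is binding.
At P = 38: Qd = 143 - 3·38 = 29 and Qs = 3·38 - 97 = 17.
Producer surplus without the control is ½ · (40 - 97/3) · 23 = 529/6.
With the ceiling, producers sell 17 units at 38, so PS = ½ · (38 - 97/3) · 17 = 289/6.
Change in producer surplus = 289/6 - 529/6 = -40.

-40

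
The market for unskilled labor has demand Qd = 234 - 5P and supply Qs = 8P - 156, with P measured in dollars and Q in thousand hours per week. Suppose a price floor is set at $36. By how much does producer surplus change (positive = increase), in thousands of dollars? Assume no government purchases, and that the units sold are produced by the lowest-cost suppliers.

267.75

Setting quantity demanded equal to quantity supplied, 234 - 5P = 8P - 156, gives P* = 30 and Q* = 84.
Because the floor (36) lies above the market-clearing price, it is binding.
At P = 36: Qd = 234 - 5·36 = 54 and Qs = 8·36 - 156 = 132.
Producer surplus without the control is ½ · (30 - 19.5) · 84 = 441.
With the floor, 54 units are sold at 36. The supply price at Q = 54 is 26.25, so PS = ½ · [(36 - 19.5) + (36 - 26.25)] · 54 = 708.75.
Change in producer surplus = 708.75 - 441 = 267.75.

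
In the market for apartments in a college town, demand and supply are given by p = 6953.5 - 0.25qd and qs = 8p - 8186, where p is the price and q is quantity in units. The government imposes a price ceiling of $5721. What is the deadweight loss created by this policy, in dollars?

Rearranging demand gives qd = 27814 - 4p. Setting quantity demanded equal to quantity supplied, 27814 - 4p = 8p - 8186, gives p* = 3000 and q* = 15814.
Since 5721 is above p* = 3000, the ceiling does not bind and the free-market outcome prevails.
Since the control does not bind, no trades are prevented and deadweight loss is zero.

0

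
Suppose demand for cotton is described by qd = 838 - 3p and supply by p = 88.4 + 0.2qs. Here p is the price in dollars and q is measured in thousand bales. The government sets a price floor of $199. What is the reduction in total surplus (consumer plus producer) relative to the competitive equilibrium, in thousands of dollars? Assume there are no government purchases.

3650.4

Rearranging supply gives qs = 5p - 442. Setting quantity demanded equal to quantity supplied, 838 - 3p = 5p - 442, gives p* = 160 and q* = 358.
Since 199 > 160, the floor is binding.
At p = 199: qd = 838 - 3·199 = 241 and qs = 5·199 - 442 = 553.
Quantity traded falls to 241. At q = 241 the demand price is (838 - 241)/3 = 199 and the supply price is (442 + 241)/5 = 136.6.
Deadweight loss = ½ · (199 - 136.6) · (358 - 241) = ½ · 62.4 · 117 = 3650.4.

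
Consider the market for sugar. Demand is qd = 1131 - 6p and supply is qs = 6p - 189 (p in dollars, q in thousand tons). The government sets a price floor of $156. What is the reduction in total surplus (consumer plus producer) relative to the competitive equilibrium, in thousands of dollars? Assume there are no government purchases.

Setting quantity demanded equal to quantity supplied, 1131 - 6p = 6p - 189, gives p* = 110 and q* = 471.
Because the floor (156) lies above the market-clearing price, it is binding.
At p = 156: qd = 1131 - 6·156 = 195 and qs = 6·156 - 189 = 747.
Quantity traded falls to 195. At q = 195 the demand price is (1131 - 195)/6 = 156 and the supply price is (189 + 195)/6 = 64.
Deadweight loss = ½ · (156 - 64) · (471 - 195) = ½ · 92 · 276 = 12696.

12696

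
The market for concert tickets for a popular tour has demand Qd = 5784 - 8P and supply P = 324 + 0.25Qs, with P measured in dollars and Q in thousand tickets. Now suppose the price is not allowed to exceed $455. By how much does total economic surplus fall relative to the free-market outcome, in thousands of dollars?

Rearranging supply gives Qs = 4P - 1296. Equilibrium: 5784 - 8P = 4P - 1296, so 7080 = 12P and P* = 590, Q* = 1064.
The ceiling of 455 is below the equilibrium price 590, so it binds.
At P = 455: Qd = 5784 - 8·455 = 2144 and Qs = 4·455 - 1296 = 524.
Quantity traded falls to 524. At Q = 524 the demand price is (5784 - 524)/8 = 657.5 and the supply price is (1296 + 524)/4 = 455.
Deadweight loss = ½ · (657.5 - 455) · (1064 - 524) = ½ · 202.5 · 540 = 54675.

54675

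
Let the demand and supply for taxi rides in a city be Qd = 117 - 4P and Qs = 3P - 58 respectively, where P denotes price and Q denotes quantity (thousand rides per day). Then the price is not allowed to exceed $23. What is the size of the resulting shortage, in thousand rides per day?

Equilibrium: 117 - 4P = 3P - 58, so 175 = 7P and P* = 25, Q* = 17.
The ceiling of 23 is below the equilibrium price 25, so it binds.
At P = 23: Qd = 117 - 4·23 = 25 and Qs = 3·23 - 58 = 11.
Shortage = Qd - Qs = 25 - 11 = 14.

14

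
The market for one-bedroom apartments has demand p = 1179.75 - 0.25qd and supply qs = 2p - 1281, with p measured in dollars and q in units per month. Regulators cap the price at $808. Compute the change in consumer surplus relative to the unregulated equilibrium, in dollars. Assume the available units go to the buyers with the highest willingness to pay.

45888

Rearranging demand gives qd = 4719 - 4p. Equilibrium: 4719 - 4p = 2p - 1281, so 6000 = 6p and p* = 1000, q* = 719.
Since 808 < 1000, the ceiling is binding.
At p = 808: qd = 4719 - 4·808 = 1487 and qs = 2·808 - 1281 = 335.
Consumer surplus without the control is ½ · (1179.75 - 1000) · 719 = 64620.125.
With the ceiling, 335 units are sold at 808 (assume they go to the highest-value buyers). The demand price at q = 335 is 1096, so CS = ½ · [(1179.75 - 808) + (1096 - 808)] · 335 = 110508.125.
Change in consumer surplus = 110508.125 - 64620.125 = 45888.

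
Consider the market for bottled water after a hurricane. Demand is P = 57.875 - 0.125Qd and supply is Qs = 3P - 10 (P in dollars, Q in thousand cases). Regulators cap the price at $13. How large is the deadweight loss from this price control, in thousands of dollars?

1856.25

Rearranging demand gives Qd = 463 - 8P. Setting quantity demanded equal to quantity supplied, 463 - 8P = 3P - 10, gives P* = 43 and Q* = 119.
The ceiling of 13 is below the equilibrium price 43, so it binds.
At P = 13: Qd = 463 - 8·13 = 359 and Qs = 3·13 - 10 = 29.
Quantity traded falls to 29. At Q = 29 the demand price is (463 - 29)/8 = 54.25 and the supply price is (10 + 29)/3 = 13.
Deadweight loss = ½ · (54.25 - 13) · (119 - 29) = ½ · 41.25 · 90 = 1856.25.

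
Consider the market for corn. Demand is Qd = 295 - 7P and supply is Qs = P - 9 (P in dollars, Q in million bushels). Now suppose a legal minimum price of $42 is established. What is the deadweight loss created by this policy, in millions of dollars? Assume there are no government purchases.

In a free market, 295 - 7P = P - 9 gives the equilibrium P* = 38, Q* = 29.
Since 42 > 38, the floor is binding.
At P = 42: Qd = 295 - 7·42 = 1 and Qs = 42 - 9 = 33.
Quantity traded falls to 1. At Q = 1 the demand price is (295 - 1)/7 = 42 and the supply price is 9 + 1 = 10.
Deadweight loss = ½ · (42 - 10) · (29 - 1) = ½ · 32 · 28 = 448.

448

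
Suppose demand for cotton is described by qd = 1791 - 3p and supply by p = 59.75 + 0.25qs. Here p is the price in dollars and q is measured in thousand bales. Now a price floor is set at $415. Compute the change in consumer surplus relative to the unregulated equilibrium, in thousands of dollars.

-91687.5

Rearranging supply gives qs = 4p - 239. In a free market, 1791 - 3p = 4p - 239 gives the equilibrium p* = 290, q* = 921.
Since 415 > 290, the floor is binding.
At p = 415: qd = 1791 - 3·415 = 546 and qs = 4·415 - 239 = 1421.
Consumer surplus without the control is ½ · (597 - 290) · 921 = 141373.5.
With the floor, consumers buy 546 units at 415, so CS = ½ · (597 - 415) · 546 = 49686.
Change in consumer surplus = 49686 - 141373.5 = -91687.5.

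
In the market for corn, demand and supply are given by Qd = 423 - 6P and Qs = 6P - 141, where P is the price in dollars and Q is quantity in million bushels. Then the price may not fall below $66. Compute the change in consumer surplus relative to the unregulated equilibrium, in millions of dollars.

-1596

In a free market, 423 - 6P = 6P - 141 gives the equilibrium P* = 47, Q* = 141.
Because the floor (66) lies above the market-clearing price, it is binding.
At P = 66: Qd = 423 - 6·66 = 27 and Qs = 6·66 - 141 = 255.
Consumer surplus without the control is ½ · (70.5 - 47) · 141 = 1656.75.
With the floor, consumers buy 27 units at 66, so CS = ½ · (70.5 - 66) · 27 = 60.75.
Change in consumer surplus = 60.75 - 1656.75 = -1596.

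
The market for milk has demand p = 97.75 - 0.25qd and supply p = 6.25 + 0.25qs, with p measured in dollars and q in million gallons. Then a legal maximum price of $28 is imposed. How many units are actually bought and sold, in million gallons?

87

Rearranging demand gives qd = 391 - 4p; rearranging supply gives qs = 4p - 25. Equilibrium: 391 - 4p = 4p - 25, so 416 = 8p and p* = 52, q* = 183.
Since 28 < 52, the ceiling is binding.
At p = 28: qd = 391 - 4·28 = 279 and qs = 4·28 - 25 = 87.
The quantity actually transacted is the short side, supply: 87.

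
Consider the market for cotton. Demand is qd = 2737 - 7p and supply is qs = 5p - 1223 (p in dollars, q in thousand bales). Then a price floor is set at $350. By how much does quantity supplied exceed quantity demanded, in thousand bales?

In a free market, 2737 - 7p = 5p - 1223 gives the equilibrium p* = 330, q* = 427.
Since 350 > 330, the floor is binding.
At p = 350: qd = 2737 - 7·350 = 287 and qs = 5·350 - 1223 = 527.
Surplus = qs - qd = 527 - 287 = 240.

240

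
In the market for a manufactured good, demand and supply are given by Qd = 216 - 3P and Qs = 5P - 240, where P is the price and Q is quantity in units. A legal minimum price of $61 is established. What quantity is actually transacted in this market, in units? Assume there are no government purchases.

33

Setting quantity demanded equal to quantity supplied, 216 - 3P = 5P - 240, gives P* = 57 and Q* = 45.
Because the floor (61) lies above the market-clearing price, it is binding.
At P = 61: Qd = 216 - 3·61 = 33 and Qs = 5·61 - 240 = 65.
The quantity actually transacted is the short side, demand: 33.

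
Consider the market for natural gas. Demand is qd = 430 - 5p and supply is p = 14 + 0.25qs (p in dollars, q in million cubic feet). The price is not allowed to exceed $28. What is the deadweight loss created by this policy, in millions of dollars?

Rearranging supply gives qs = 4p - 56. Without the control the market clears where 430 - 5p = 4p - 56, i.e. p* = 54 and q* = 160.
Because the ceiling (28) lies below the market-clearing price, it is binding.
At p = 28: qd = 430 - 5·28 = 290 and qs = 4·28 - 56 = 56.
Quantity traded falls to 56. At q = 56 the demand price is (430 - 56)/5 = 74.8 and the supply price is (56 + 56)/4 = 28.
Deadweight loss = ½ · (74.8 - 28) · (160 - 56) = ½ · 46.8 · 104 = 2433.6.

2433.6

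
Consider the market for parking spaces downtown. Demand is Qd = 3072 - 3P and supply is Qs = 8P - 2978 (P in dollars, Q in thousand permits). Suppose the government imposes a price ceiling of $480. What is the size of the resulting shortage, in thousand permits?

770

Equilibrium: 3072 - 3P = 8P - 2978, so 6050 = 11P and P* = 550, Q* = 1422.
Since 480 < 550, the ceiling is binding.
At P = 480: Qd = 3072 - 3·480 = 1632 and Qs = 8·480 - 2978 = 862.
Shortage = Qd - Qs = 1632 - 862 = 770.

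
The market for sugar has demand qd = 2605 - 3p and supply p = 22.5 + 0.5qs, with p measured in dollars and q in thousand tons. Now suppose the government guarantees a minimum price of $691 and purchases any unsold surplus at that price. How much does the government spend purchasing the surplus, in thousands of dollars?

Rearranging supply gives qs = 2p - 45. Setting quantity demanded equal to quantity supplied, 2605 - 3p = 2p - 45, gives p* = 530 and q* = 1015.
Because the floor (691) lies above the market-clearing price, it is binding.
At p = 691: qd = 2605 - 3·691 = 532 and qs = 2·691 - 45 = 1337.
Surplus = qs - qd = 805.
Government expenditure = surplus × support price = 805 × 691 = 556255.

556255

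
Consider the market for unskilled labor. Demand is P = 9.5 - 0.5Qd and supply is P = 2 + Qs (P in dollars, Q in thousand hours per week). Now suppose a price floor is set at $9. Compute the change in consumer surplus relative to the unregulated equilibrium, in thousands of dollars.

Rearranging demand gives Qd = 19 - 2P; rearranging supply gives Qs = P - 2. In a free market, 19 - 2P = P - 2 gives the equilibrium P* = 7, Q* = 5.
The floor of 9 is above the equilibrium price 7, so it binds.
At P = 9: Qd = 19 - 2·9 = 1 and Qs = 9 - 2 = 7.
Consumer surplus without the control is ½ · (9.5 - 7) · 5 = 6.25.
With the floor, consumers buy 1 units at 9, so CS = ½ · (9.5 - 9) · 1 = 0.25.
Change in consumer surplus = 0.25 - 6.25 = -6.

-6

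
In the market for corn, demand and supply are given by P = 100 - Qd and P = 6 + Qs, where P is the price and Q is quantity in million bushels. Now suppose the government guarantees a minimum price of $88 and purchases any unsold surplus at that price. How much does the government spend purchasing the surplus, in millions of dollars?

Rearranging demand gives Qd = 100 - P; rearranging supply gives Qs = P - 6. Equilibrium: 100 - P = P - 6, so 106 = 2P and P* = 53, Q* = 47.
Since 88 > 53, the floor is binding.
At P = 88: Qd = 100 - 88 = 12 and Qs = 88 - 6 = 82.
Surplus = Qs - Qd = 70.
Government expenditure = surplus × support price = 70 × 88 = 6160.

6160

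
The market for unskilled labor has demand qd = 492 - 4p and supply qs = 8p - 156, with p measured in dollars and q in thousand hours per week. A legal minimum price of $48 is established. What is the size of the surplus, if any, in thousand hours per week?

0

Equilibrium: 492 - 4p = 8p - 156, so 648 = 12p and p* = 54, q* = 276.
Since 48 is below p* = 54, the floor does not bind and the free-market outcome prevails.
Since the control does not bind, there is no surplus.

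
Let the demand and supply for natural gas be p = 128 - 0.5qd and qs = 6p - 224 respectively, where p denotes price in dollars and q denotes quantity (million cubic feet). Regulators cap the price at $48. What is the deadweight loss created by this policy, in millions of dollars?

Rearranging demand gives qd = 256 - 2p. Setting quantity demanded equal to quantity supplied, 256 - 2p = 6p - 224, gives p* = 60 and q* = 136.
Because the ceiling (48) lies below the market-clearing price, it is binding.
At p = 48: qd = 256 - 2·48 = 160 and qs = 6·48 - 224 = 64.
Quantity traded falls to 64. At q = 64 the demand price is (256 - 64)/2 = 96 and the supply price is (224 + 64)/6 = 48.
Deadweight loss = ½ · (96 - 48) · (136 - 64) = ½ · 48 · 72 = 1728.

1728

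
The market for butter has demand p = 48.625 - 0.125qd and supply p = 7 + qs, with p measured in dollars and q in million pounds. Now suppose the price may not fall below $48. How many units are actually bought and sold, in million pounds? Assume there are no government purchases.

Rearranging demand gives qd = 389 - 8p; rearranging supply gives qs = p - 7. Without the control the market clears where 389 - 8p = p - 7, i.e. p* = 44 and q* = 37.
Since 48 > 44, the floor is binding.
At p = 48: qd = 389 - 8·48 = 5 and qs = 48 - 7 = 41.
The quantity actually transacted is the short side, demand: 5.

5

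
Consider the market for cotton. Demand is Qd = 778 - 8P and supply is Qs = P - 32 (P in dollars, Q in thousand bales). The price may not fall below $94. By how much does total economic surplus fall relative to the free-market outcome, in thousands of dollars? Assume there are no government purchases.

In a free market, 778 - 8P = P - 32 gives the equilibrium P* = 90, Q* = 58.
Because the floor (94) lies above the market-clearing price, it is binding.
At P = 94: Qd = 778 - 8·94 = 26 and Qs = 94 - 32 = 62.
Quantity traded falls to 26. At Q = 26 the demand price is (778 - 26)/8 = 94 and the supply price is 32 + 26 = 58.
Deadweight loss = ½ · (94 - 58) · (58 - 26) = ½ · 36 · 32 = 576.

576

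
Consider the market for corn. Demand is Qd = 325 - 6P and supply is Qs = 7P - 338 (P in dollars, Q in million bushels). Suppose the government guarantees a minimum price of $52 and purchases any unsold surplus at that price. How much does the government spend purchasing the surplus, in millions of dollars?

In a free market, 325 - 6P = 7P - 338 gives the equilibrium P* = 51, Q* = 19.
Since 52 > 51, the floor is binding.
At P = 52: Qd = 325 - 6·52 = 13 and Qs = 7·52 - 338 = 26.
Surplus = Qs - Qd = 13.
Government expenditure = surplus × support price = 13 × 52 = 676.

676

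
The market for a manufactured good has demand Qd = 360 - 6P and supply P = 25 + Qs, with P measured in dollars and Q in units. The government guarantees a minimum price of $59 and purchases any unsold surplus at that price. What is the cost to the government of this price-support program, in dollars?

Rearranging supply gives Qs = P - 25. In a free market, 360 - 6P = P - 25 gives the equilibrium P* = 55, Q* = 30.
The floor of 59 is above the equilibrium price 55, so it binds.
At P = 59: Qd = 360 - 6·59 = 6 and Qs = 59 - 25 = 34.
Surplus = Qs - Qd = 28.
Government expenditure = surplus × support price = 28 × 59 = 1652.

1652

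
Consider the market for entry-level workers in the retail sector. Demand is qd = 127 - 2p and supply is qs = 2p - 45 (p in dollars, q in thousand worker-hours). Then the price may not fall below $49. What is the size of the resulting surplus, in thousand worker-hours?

Without the control the market clears where 127 - 2p = 2p - 45, i.e. p* = 43 and q* = 41.
Because the floor (49) lies above the market-clearing price, it is binding.
At p = 49: qd = 127 - 2·49 = 29 and qs = 2·49 - 45 = 53.
Surplus = qs - qd = 53 - 29 = 24.

24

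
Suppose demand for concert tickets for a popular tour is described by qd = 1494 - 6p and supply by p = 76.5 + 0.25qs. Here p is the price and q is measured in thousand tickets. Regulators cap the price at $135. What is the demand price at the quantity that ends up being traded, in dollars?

Rearranging supply gives qs = 4p - 306. Setting quantity demanded equal to quantity supplied, 1494 - 6p = 4p - 306, gives p* = 180 and q* = 414.
Since 135 < 180, the ceiling is binding.
At p = 135: qd = 1494 - 6·135 = 684 and qs = 4·135 - 306 = 234.
Only 234 units reach the market. On the demand curve, the marginal buyer's willingness to pay at q = 234 is (1494 - 234)/6 = 210.

210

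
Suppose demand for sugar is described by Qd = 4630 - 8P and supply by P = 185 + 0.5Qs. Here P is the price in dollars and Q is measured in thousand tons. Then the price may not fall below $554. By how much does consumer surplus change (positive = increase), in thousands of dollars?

Rearranging supply gives Qs = 2P - 370. In a free market, 4630 - 8P = 2P - 370 gives the equilibrium P* = 500, Q* = 630.
The floor of 554 is above the equilibrium price 500, so it binds.
At P = 554: Qd = 4630 - 8·554 = 198 and Qs = 2·554 - 370 = 738.
Consumer surplus without the control is ½ · (578.75 - 500) · 630 = 24806.25.
With the floor, consumers buy 198 units at 554, so CS = ½ · (578.75 - 554) · 198 = 2450.25.
Change in consumer surplus = 2450.25 - 24806.25 = -22356.

-22356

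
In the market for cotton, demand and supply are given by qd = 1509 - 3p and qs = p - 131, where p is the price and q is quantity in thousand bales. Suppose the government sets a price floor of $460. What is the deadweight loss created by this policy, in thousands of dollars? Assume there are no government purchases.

Setting quantity demanded equal to quantity supplied, 1509 - 3p = p - 131, gives p* = 410 and q* = 279.
Because the floor (460) lies above the market-clearing price, it is binding.
At p = 460: qd = 1509 - 3·460 = 129 and qs = 460 - 131 = 329.
Quantity traded falls to 129. At q = 129 the demand price is (1509 - 129)/3 = 460 and the supply price is 131 + 129 = 260.
Deadweight loss = ½ · (460 - 260) · (279 - 129) = ½ · 200 · 150 = 15000.

15000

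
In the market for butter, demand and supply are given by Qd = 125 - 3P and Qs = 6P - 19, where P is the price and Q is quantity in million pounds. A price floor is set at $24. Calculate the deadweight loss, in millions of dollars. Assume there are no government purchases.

144

Equilibrium: 125 - 3P = 6P - 19, so 144 = 9P and P* = 16, Q* = 77.
The floor of 24 is above the equilibrium price 16, so it binds.
At P = 24: Qd = 125 - 3·24 = 53 and Qs = 6·24 - 19 = 125.
Quantity traded falls to 53. At Q = 53 the demand price is (125 - 53)/3 = 24 and the supply price is (19 + 53)/6 = 12.
Deadweight loss = ½ · (24 - 12) · (77 - 53) = ½ · 12 · 24 = 144.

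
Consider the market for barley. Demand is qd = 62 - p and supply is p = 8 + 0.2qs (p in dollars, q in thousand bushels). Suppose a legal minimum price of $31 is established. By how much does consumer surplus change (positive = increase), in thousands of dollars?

Rearranging supply gives qs = 5p - 40. In a free market, 62 - p = 5p - 40 gives the equilibrium p* = 17, q* = 45.
Because the floor (31) lies above the market-clearing price, it is binding.
At p = 31: qd = 62 - 31 = 31 and qs = 5·31 - 40 = 115.
Consumer surplus without the control is ½ · (62 - 17) · 45 = 1012.5.
With the floor, consumers buy 31 units at 31, so CS = ½ · (62 - 31) · 31 = 480.5.
Change in consumer surplus = 480.5 - 1012.5 = -532.

-532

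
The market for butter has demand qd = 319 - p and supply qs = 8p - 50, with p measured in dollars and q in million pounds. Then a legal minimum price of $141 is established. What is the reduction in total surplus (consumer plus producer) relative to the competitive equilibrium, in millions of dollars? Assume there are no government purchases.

Equilibrium: 319 - p = 8p - 50, so 369 = 9p and p* = 41, q* = 278.
The floor of 141 is above the equilibrium price 41, so it binds.
At p = 141: qd = 319 - 141 = 178 and qs = 8·141 - 50 = 1078.
Quantity traded falls to 178. At q = 178 the demand price is 319 - 178 = 141 and the supply price is (50 + 178)/8 = 28.5.
Deadweight loss = ½ · (141 - 28.5) · (278 - 178) = ½ · 112.5 · 100 = 5625.

5625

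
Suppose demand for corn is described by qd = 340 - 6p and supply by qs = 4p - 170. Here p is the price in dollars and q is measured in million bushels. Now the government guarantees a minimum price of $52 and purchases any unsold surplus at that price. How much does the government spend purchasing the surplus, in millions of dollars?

520

Without the control the market clears where 340 - 6p = 4p - 170, i.e. p* = 51 and q* = 34.
Because the floor (52) lies above the market-clearing price, it is binding.
At p = 52: qd = 340 - 6·52 = 28 and qs = 4·52 - 170 = 38.
Surplus = qs - qd = 10.
Government expenditure = surplus × support price = 10 × 52 = 520.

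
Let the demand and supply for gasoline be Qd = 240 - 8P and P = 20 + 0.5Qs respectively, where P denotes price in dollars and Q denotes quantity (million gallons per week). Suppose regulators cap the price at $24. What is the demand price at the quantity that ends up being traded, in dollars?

29

Rearranging supply gives Qs = 2P - 40. Setting quantity demanded equal to quantity supplied, 240 - 8P = 2P - 40, gives P* = 28 and Q* = 16.
Because the ceiling (24) lies below the market-clearing price, it is binding.
At P = 24: Qd = 240 - 8·24 = 48 and Qs = 2·24 - 40 = 8.
Only 8 units reach the market. On the demand curve, the marginal buyer's willingness to pay at Q = 8 is (240 - 8)/8 = 29.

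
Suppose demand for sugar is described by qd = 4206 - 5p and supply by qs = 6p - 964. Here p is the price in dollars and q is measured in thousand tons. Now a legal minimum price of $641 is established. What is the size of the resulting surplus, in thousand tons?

Equilibrium: 4206 - 5p = 6p - 964, so 5170 = 11p and p* = 470, q* = 1856.
The floor of 641 is above the equilibrium price 470, so it binds.
At p = 641: qd = 4206 - 5·641 = 1001 and qs = 6·641 - 964 = 2882.
Surplus = qs - qd = 2882 - 1001 = 1881.

1881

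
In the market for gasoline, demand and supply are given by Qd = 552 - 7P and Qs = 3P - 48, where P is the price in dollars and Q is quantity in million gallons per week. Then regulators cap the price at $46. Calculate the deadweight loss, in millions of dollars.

Setting quantity demanded equal to quantity supplied, 552 - 7P = 3P - 48, gives P* = 60 and Q* = 132.
Since 46 < 60, the ceiling is binding.
At P = 46: Qd = 552 - 7·46 = 230 and Qs = 3·46 - 48 = 90.
Quantity traded falls to 90. At Q = 90 the demand price is (552 - 90)/7 = 66 and the supply price is (48 + 90)/3 = 46.
Deadweight loss = ½ · (66 - 46) · (132 - 90) = ½ · 20 · 42 = 420.

420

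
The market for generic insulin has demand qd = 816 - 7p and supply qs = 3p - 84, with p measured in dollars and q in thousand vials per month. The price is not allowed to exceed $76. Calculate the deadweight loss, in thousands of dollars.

Equilibrium: 816 - 7p = 3p - 84, so 900 = 10p and p* = 90, q* = 186.
The ceiling of 76 is below the equilibrium price 90, so it binds.
At p = 76: qd = 816 - 7·76 = 284 and qs = 3·76 - 84 = 144.
Quantity traded falls to 144. At q = 144 the demand price is (816 - 144)/7 = 96 and the supply price is (84 + 144)/3 = 76.
Deadweight loss = ½ · (96 - 76) · (186 - 144) = ½ · 20 · 42 = 420.

420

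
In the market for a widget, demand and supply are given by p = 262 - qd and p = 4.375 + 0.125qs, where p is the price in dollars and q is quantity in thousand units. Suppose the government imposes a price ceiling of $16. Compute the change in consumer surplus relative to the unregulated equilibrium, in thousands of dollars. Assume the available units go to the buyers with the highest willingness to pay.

Rearranging demand gives qd = 262 - p; rearranging supply gives qs = 8p - 35. Without the control the market clears where 262 - p = 8p - 35, i.e. p* = 33 and q* = 229.
Since 16 < 33, the ceiling is binding.
At p = 16: qd = 262 - 16 = 246 and qs = 8·16 - 35 = 93.
Consumer surplus without the control is ½ · (262 - 33) · 229 = 26220.5.
With the ceiling, 93 units are sold at 16 (assume they go to the highest-value buyers). The demand price at q = 93 is 169, so CS = ½ · [(262 - 16) + (169 - 16)] · 93 = 18553.5.
Change in consumer surplus = 18553.5 - 26220.5 = -7667.

-7667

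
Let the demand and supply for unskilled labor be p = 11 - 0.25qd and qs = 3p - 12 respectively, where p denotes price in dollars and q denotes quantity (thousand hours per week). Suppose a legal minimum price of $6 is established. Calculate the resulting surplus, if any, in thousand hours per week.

0

Rearranging demand gives qd = 44 - 4p. Without the control the market clears where 44 - 4p = 3p - 12, i.e. p* = 8 and q* = 12.
Since 6 is below p* = 8, the floor does not bind and the free-market outcome prevails.
Since the control does not bind, there is no surplus.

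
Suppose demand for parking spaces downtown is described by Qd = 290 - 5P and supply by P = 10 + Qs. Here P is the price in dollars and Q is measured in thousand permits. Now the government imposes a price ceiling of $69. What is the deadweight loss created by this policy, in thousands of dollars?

0

Rearranging supply gives Qs = P - 10. In a free market, 290 - 5P = P - 10 gives the equilibrium P* = 50, Q* = 40.
Since 69 is above P* = 50, the ceiling does not bind and the free-market outcome prevails.
Since the control does not bind, no trades are prevented and deadweight loss is zero.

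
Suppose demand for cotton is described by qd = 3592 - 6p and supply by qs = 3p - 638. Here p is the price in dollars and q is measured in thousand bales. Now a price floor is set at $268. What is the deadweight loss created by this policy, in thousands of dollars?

Without the control the market clears where 3592 - 6p = 3p - 638, i.e. p* = 470 and q* = 772.
Since 268 is below p* = 470, the floor does not bind and the free-market outcome prevails.
Since the control does not bind, no trades are prevented and deadweight loss is zero.

0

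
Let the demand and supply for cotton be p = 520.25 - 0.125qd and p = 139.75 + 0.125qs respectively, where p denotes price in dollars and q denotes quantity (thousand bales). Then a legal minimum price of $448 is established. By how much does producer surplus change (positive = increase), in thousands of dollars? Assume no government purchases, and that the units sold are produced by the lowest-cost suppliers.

12508

Rearranging demand gives qd = 4162 - 8p; rearranging supply gives qs = 8p - 1118. Without the control the market clears where 4162 - 8p = 8p - 1118, i.e. p* = 330 and q* = 1522.
Because the floor (448) lies above the market-clearing price, it is binding.
At p = 448: qd = 4162 - 8·448 = 578 and qs = 8·448 - 1118 = 2466.
Producer surplus without the control is ½ · (330 - 139.75) · 1522 = 144780.25.
With the floor, 578 units are sold at 448. The supply price at q = 578 is 212, so PS = ½ · [(448 - 139.75) + (448 - 212)] · 578 = 157288.25.
Change in producer surplus = 157288.25 - 144780.25 = 12508.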